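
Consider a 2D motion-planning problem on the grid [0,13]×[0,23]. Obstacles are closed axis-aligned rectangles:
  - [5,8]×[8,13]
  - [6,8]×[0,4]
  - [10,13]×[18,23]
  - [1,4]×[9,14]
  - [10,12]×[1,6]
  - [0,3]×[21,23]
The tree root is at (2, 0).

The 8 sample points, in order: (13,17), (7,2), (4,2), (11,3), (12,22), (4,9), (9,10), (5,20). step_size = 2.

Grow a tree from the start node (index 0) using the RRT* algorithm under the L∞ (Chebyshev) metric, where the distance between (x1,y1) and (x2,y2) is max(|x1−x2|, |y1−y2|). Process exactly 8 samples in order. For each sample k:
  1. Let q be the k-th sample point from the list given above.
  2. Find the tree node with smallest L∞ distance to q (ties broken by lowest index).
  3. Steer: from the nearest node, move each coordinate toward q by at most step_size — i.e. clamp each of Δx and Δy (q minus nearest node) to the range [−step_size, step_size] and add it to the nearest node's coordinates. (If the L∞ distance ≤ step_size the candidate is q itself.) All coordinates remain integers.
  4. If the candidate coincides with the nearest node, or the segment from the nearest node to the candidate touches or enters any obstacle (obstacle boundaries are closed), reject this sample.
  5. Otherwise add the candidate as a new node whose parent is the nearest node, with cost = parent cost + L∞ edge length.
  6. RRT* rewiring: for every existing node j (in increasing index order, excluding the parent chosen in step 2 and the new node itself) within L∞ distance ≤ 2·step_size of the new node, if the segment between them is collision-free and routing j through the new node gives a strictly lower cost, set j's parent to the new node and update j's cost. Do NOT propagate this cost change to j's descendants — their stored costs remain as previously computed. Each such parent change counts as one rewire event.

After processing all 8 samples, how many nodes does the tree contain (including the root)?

Node count: 4

1. q=(13,17) nearest=0 d=17 new=(4,2) → add node 1 parent=0 cost=2
2. q=(7,2) nearest=1 d=3 new=(6,2) → blocked by [6,8]×[0,4], reject
3. q=(4,2) nearest=1 d=0 → coincident, reject
4. q=(11,3) nearest=1 d=7 new=(6,3) → blocked by [6,8]×[0,4], reject
5. q=(12,22) nearest=1 d=20 new=(6,4) → blocked by [6,8]×[0,4], reject
6. q=(4,9) nearest=1 d=7 new=(4,4) → add node 2 parent=1 cost=4
7. q=(9,10) nearest=2 d=6 new=(6,6) → add node 3 parent=2 cost=6
8. q=(5,20) nearest=3 d=14 new=(5,8) → blocked by [5,8]×[8,13], reject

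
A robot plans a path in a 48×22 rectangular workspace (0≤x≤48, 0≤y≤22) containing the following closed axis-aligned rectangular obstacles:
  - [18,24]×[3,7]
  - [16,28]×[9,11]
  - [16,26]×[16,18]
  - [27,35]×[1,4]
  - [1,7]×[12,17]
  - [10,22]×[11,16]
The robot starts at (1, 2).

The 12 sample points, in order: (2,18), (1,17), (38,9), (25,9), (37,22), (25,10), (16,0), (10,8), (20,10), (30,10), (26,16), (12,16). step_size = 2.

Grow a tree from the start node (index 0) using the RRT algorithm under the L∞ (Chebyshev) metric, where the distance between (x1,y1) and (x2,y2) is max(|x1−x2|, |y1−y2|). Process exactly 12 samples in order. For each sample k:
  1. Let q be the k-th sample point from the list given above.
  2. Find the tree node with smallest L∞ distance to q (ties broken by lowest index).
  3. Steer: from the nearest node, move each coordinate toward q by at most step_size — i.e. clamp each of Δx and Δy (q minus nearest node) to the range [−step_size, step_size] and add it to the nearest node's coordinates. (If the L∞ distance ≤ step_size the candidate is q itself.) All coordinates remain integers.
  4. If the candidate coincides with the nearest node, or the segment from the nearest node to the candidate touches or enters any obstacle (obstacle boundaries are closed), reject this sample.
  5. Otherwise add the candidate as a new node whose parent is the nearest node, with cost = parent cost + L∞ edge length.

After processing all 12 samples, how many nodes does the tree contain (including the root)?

1. q=(2,18) nearest=0 d=16 new=(2,4) → add node 1 parent=0 cost=2
2. q=(1,17) nearest=1 d=13 new=(1,6) → add node 2 parent=1 cost=4
3. q=(38,9) nearest=1 d=36 new=(4,6) → add node 3 parent=1 cost=4
4. q=(25,9) nearest=3 d=21 new=(6,8) → add node 4 parent=3 cost=6
5. q=(37,22) nearest=4 d=31 new=(8,10) → add node 5 parent=4 cost=8
6. q=(25,10) nearest=5 d=17 new=(10,10) → add node 6 parent=5 cost=10
7. q=(16,0) nearest=4 d=10 new=(8,6) → add node 7 parent=4 cost=8
8. q=(10,8) nearest=5 d=2 new=(10,8) → add node 8 parent=5 cost=10
9. q=(20,10) nearest=6 d=10 new=(12,10) → add node 9 parent=6 cost=12
10. q=(30,10) nearest=9 d=18 new=(14,10) → add node 10 parent=9 cost=14
11. q=(26,16) nearest=10 d=12 new=(16,12) → blocked by [10,22]×[11,16], reject
12. q=(12,16) nearest=5 d=6 new=(10,12) → blocked by [10,22]×[11,16], reject

Node count: 11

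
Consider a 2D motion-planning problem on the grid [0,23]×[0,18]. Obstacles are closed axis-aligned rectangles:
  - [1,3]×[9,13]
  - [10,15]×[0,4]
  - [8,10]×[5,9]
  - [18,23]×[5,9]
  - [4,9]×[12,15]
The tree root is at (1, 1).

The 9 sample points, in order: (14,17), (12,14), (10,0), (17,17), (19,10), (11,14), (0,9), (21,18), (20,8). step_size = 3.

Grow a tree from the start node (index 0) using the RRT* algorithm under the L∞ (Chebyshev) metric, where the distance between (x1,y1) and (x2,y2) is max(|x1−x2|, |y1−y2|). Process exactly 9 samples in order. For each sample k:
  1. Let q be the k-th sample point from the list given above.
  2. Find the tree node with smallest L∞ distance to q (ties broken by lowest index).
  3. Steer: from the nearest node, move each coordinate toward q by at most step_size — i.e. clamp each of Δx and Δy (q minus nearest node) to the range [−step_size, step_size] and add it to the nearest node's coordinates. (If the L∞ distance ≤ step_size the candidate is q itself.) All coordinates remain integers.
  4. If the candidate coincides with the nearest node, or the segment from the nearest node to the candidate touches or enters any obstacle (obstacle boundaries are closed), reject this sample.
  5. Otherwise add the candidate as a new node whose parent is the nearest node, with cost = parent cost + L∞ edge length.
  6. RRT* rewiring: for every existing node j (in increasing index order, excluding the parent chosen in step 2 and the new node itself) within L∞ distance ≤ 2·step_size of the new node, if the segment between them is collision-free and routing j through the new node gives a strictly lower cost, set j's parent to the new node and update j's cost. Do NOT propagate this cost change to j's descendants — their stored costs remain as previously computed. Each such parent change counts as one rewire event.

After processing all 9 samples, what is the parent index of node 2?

1. q=(14,17) nearest=0 d=16 new=(4,4) → add node 1 parent=0 cost=3
2. q=(12,14) nearest=1 d=10 new=(7,7) → add node 2 parent=1 cost=6
3. q=(10,0) nearest=1 d=6 new=(7,1) → add node 3 parent=1 cost=6
4. q=(17,17) nearest=2 d=10 new=(10,10) → blocked by [8,10]×[5,9], reject
5. q=(19,10) nearest=2 d=12 new=(10,10) → blocked by [8,10]×[5,9], reject
6. q=(11,14) nearest=2 d=7 new=(10,10) → blocked by [8,10]×[5,9], reject
7. q=(0,9) nearest=1 d=5 new=(1,7) → add node 4 parent=1 cost=6
8. q=(21,18) nearest=2 d=14 new=(10,10) → blocked by [8,10]×[5,9], reject
9. q=(20,8) nearest=2 d=13 new=(10,8) → blocked by [8,10]×[5,9], reject

Parent of node 2: 1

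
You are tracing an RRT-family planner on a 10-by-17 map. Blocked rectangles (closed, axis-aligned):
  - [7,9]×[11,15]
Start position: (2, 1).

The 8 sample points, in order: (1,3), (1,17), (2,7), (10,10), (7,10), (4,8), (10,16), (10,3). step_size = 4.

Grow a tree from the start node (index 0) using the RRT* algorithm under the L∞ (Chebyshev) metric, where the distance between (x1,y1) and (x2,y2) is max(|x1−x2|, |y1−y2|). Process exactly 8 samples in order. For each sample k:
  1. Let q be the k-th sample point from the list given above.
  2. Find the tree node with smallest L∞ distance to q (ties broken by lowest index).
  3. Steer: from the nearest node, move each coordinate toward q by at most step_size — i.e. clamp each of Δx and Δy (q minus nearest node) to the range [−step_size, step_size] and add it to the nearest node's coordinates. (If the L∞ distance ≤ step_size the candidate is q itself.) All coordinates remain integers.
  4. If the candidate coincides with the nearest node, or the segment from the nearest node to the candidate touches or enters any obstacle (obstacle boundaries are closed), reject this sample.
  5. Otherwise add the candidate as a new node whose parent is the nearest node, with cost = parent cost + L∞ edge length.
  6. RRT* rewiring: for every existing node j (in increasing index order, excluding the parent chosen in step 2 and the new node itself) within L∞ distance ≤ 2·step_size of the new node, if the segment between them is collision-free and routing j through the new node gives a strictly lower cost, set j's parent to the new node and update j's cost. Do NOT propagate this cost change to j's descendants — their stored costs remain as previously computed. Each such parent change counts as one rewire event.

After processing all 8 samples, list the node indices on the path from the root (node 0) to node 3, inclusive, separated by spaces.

1. q=(1,3) nearest=0 d=2 new=(1,3) → add node 1 parent=0 cost=2
2. q=(1,17) nearest=1 d=14 new=(1,7) → add node 2 parent=1 cost=6
3. q=(2,7) nearest=2 d=1 new=(2,7) → add node 3 parent=2 cost=7
4. q=(10,10) nearest=3 d=8 new=(6,10) → add node 4 parent=3 cost=11
5. q=(7,10) nearest=4 d=1 new=(7,10) → add node 5 parent=4 cost=12
6. q=(4,8) nearest=3 d=2 new=(4,8) → add node 6 parent=3 cost=9
7. q=(10,16) nearest=4 d=6 new=(10,14) → blocked by [7,9]×[11,15], reject
8. q=(10,3) nearest=6 d=6 new=(8,4) → add node 7 parent=6 cost=13

Path: 0 1 2 3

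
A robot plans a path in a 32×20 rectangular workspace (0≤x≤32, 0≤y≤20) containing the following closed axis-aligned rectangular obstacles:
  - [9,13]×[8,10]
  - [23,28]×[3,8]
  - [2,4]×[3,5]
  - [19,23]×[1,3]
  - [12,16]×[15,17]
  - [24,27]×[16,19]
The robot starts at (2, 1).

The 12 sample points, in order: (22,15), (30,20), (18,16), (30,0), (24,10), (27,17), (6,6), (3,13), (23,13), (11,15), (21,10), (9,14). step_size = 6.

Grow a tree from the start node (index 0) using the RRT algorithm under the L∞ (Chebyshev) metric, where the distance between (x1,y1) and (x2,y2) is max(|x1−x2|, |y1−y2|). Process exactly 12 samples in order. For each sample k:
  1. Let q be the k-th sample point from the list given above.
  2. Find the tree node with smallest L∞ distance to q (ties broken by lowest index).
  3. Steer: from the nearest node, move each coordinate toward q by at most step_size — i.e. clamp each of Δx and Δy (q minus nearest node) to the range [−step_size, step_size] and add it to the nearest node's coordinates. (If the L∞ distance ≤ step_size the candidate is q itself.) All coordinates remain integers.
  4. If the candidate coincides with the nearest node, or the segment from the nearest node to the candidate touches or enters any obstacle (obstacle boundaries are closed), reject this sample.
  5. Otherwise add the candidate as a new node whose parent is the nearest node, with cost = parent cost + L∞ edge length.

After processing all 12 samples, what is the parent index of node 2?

Parent of node 2: 1

1. q=(22,15) nearest=0 d=20 new=(8,7) → blocked by [2,4]×[3,5], reject
2. q=(30,20) nearest=0 d=28 new=(8,7) → blocked by [2,4]×[3,5], reject
3. q=(18,16) nearest=0 d=16 new=(8,7) → blocked by [2,4]×[3,5], reject
4. q=(30,0) nearest=0 d=28 new=(8,0) → add node 1 parent=0 cost=6
5. q=(24,10) nearest=1 d=16 new=(14,6) → add node 2 parent=1 cost=12
6. q=(27,17) nearest=2 d=13 new=(20,12) → add node 3 parent=2 cost=18
7. q=(6,6) nearest=0 d=5 new=(6,6) → blocked by [2,4]×[3,5], reject
8. q=(3,13) nearest=2 d=11 new=(8,12) → blocked by [9,13]×[8,10], reject
9. q=(23,13) nearest=3 d=3 new=(23,13) → add node 4 parent=3 cost=21
10. q=(11,15) nearest=2 d=9 new=(11,12) → blocked by [9,13]×[8,10], reject
11. q=(21,10) nearest=3 d=2 new=(21,10) → add node 5 parent=3 cost=20
12. q=(9,14) nearest=2 d=8 new=(9,12) → blocked by [9,13]×[8,10], reject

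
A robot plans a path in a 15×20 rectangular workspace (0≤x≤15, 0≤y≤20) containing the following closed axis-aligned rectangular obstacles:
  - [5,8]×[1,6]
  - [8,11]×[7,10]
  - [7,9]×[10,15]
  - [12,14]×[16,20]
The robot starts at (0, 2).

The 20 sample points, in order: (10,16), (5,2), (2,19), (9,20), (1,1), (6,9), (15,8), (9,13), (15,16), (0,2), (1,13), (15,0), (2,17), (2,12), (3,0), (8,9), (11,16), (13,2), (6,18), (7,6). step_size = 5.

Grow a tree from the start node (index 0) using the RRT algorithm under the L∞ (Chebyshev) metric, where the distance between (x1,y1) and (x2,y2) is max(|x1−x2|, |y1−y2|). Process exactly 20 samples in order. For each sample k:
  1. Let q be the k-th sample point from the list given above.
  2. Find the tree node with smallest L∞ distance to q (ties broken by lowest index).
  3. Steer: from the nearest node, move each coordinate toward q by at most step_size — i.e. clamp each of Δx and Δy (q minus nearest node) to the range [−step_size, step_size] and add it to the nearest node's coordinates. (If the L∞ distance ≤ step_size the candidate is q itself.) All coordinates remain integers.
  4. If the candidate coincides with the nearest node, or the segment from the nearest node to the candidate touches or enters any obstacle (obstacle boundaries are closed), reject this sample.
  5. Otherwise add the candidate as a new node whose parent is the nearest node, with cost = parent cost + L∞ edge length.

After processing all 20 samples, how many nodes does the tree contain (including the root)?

Node count: 11

1. q=(10,16) nearest=0 d=14 new=(5,7) → add node 1 parent=0 cost=5
2. q=(5,2) nearest=0 d=5 new=(5,2) → blocked by [5,8]×[1,6], reject
3. q=(2,19) nearest=1 d=12 new=(2,12) → add node 2 parent=1 cost=10
4. q=(9,20) nearest=2 d=8 new=(7,17) → add node 3 parent=2 cost=15
5. q=(1,1) nearest=0 d=1 new=(1,1) → add node 4 parent=0 cost=1
6. q=(6,9) nearest=1 d=2 new=(6,9) → add node 5 parent=1 cost=7
7. q=(15,8) nearest=3 d=9 new=(12,12) → blocked by [7,9]×[10,15], reject
8. q=(9,13) nearest=3 d=4 new=(9,13) → blocked by [7,9]×[10,15], reject
9. q=(15,16) nearest=3 d=8 new=(12,16) → blocked by [12,14]×[16,20], reject
10. q=(0,2) nearest=0 d=0 → coincident, reject
11. q=(1,13) nearest=2 d=1 new=(1,13) → add node 6 parent=2 cost=11
12. q=(15,0) nearest=5 d=9 new=(11,4) → blocked by [8,11]×[7,10], reject
13. q=(2,17) nearest=6 d=4 new=(2,17) → add node 7 parent=6 cost=15
14. q=(2,12) nearest=2 d=0 → coincident, reject
15. q=(3,0) nearest=4 d=2 new=(3,0) → add node 8 parent=4 cost=3
16. q=(8,9) nearest=5 d=2 new=(8,9) → blocked by [8,11]×[7,10], reject
17. q=(11,16) nearest=3 d=4 new=(11,16) → add node 9 parent=3 cost=19
18. q=(13,2) nearest=5 d=7 new=(11,4) → blocked by [8,11]×[7,10], reject
19. q=(6,18) nearest=3 d=1 new=(6,18) → add node 10 parent=3 cost=16
20. q=(7,6) nearest=1 d=2 new=(7,6) → blocked by [5,8]×[1,6], reject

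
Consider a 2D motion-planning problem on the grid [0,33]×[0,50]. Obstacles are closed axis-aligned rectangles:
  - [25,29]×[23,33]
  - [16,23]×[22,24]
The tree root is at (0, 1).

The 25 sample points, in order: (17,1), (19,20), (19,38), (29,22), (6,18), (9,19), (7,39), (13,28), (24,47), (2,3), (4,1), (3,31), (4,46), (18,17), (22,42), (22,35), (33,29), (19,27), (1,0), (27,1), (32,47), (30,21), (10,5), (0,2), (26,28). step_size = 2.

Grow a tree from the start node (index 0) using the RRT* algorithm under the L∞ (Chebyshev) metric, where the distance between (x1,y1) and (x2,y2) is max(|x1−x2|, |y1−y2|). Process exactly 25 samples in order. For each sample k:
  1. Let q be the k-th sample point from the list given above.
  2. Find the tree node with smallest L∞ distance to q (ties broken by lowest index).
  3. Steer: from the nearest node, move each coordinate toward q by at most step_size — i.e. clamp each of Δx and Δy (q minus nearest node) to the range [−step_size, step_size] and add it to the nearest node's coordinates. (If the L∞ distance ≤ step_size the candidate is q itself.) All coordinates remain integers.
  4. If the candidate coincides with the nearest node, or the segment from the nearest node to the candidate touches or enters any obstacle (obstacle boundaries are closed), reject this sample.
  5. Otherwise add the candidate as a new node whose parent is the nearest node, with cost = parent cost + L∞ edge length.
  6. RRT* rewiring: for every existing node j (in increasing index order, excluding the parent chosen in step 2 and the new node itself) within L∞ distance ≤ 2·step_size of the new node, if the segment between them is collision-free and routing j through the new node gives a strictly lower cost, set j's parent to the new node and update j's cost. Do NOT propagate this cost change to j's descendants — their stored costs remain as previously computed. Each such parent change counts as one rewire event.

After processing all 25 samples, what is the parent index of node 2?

Parent of node 2: 0

1. q=(17,1) nearest=0 d=17 new=(2,1) → add node 1 parent=0 cost=2
2. q=(19,20) nearest=0 d=19 new=(2,3) → add node 2 parent=0 cost=2
3. q=(19,38) nearest=2 d=35 new=(4,5) → add node 3 parent=2 cost=4
4. q=(29,22) nearest=3 d=25 new=(6,7) → add node 4 parent=3 cost=6
5. q=(6,18) nearest=4 d=11 new=(6,9) → add node 5 parent=4 cost=8
6. q=(9,19) nearest=5 d=10 new=(8,11) → add node 6 parent=5 cost=10
7. q=(7,39) nearest=6 d=28 new=(7,13) → add node 7 parent=6 cost=12
8. q=(13,28) nearest=7 d=15 new=(9,15) → add node 8 parent=7 cost=14
9. q=(24,47) nearest=8 d=32 new=(11,17) → add node 9 parent=8 cost=16
10. q=(2,3) nearest=2 d=0 → coincident, reject
11. q=(4,1) nearest=1 d=2 new=(4,1) → add node 10 parent=1 cost=4
12. q=(3,31) nearest=9 d=14 new=(9,19) → add node 11 parent=9 cost=18
13. q=(4,46) nearest=11 d=27 new=(7,21) → add node 12 parent=11 cost=20
14. q=(18,17) nearest=9 d=7 new=(13,17) → add node 13 parent=9 cost=18
15. q=(22,42) nearest=12 d=21 new=(9,23) → add node 14 parent=12 cost=22
16. q=(22,35) nearest=14 d=13 new=(11,25) → add node 15 parent=14 cost=24
17. q=(33,29) nearest=13 d=20 new=(15,19) → add node 16 parent=13 cost=20
18. q=(19,27) nearest=15 d=8 new=(13,27) → add node 17 parent=15 cost=26
19. q=(1,0) nearest=0 d=1 new=(1,0) → add node 18 parent=0 cost=1
20. q=(27,1) nearest=9 d=16 new=(13,15) → add node 19 parent=9 cost=18
21. q=(32,47) nearest=17 d=20 new=(15,29) → add node 20 parent=17 cost=28
22. q=(30,21) nearest=16 d=15 new=(17,21) → add node 21 parent=16 cost=22
23. q=(10,5) nearest=4 d=4 new=(8,5) → add node 22 parent=4 cost=8
24. q=(0,2) nearest=0 d=1 new=(0,2) → add node 23 parent=0 cost=1
25. q=(26,28) nearest=21 d=9 new=(19,23) → blocked by [16,23]×[22,24], reject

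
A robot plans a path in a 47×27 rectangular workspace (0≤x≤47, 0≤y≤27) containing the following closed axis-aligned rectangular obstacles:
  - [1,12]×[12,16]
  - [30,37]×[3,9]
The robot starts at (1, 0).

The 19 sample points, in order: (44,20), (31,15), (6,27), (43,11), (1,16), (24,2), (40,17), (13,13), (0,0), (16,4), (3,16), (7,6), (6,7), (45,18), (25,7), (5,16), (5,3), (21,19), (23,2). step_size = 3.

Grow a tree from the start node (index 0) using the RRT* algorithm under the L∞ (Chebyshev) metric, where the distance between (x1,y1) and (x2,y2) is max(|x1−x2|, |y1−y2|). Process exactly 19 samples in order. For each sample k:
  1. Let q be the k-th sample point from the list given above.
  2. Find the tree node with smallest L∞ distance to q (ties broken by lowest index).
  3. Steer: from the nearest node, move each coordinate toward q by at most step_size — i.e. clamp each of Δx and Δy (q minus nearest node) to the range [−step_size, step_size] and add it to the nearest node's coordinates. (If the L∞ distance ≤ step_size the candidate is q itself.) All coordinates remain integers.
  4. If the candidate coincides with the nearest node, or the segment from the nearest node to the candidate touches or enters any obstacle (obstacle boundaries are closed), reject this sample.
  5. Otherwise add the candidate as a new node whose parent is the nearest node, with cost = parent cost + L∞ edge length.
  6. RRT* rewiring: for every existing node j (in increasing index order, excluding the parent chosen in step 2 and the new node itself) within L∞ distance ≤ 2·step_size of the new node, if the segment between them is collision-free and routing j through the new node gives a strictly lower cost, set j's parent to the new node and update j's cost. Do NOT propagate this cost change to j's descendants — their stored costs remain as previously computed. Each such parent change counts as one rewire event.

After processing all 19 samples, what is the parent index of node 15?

1. q=(44,20) nearest=0 d=43 new=(4,3) → add node 1 parent=0 cost=3
2. q=(31,15) nearest=1 d=27 new=(7,6) → add node 2 parent=1 cost=6
3. q=(6,27) nearest=2 d=21 new=(6,9) → add node 3 parent=2 cost=9
4. q=(43,11) nearest=2 d=36 new=(10,9) → add node 4 parent=2 cost=9
5. q=(1,16) nearest=3 d=7 new=(3,12) → blocked by [1,12]×[12,16], reject
6. q=(24,2) nearest=4 d=14 new=(13,6) → add node 5 parent=4 cost=12
7. q=(40,17) nearest=5 d=27 new=(16,9) → add node 6 parent=5 cost=15
8. q=(13,13) nearest=4 d=4 new=(13,12) → add node 7 parent=4 cost=12
9. q=(0,0) nearest=0 d=1 new=(0,0) → add node 8 parent=0 cost=1
10. q=(16,4) nearest=5 d=3 new=(16,4) → add node 9 parent=5 cost=15
11. q=(3,16) nearest=3 d=7 new=(3,12) → blocked by [1,12]×[12,16], reject
12. q=(7,6) nearest=2 d=0 → coincident, reject
13. q=(6,7) nearest=2 d=1 new=(6,7) → add node 10 parent=2 cost=7
14. q=(45,18) nearest=6 d=29 new=(19,12) → add node 11 parent=6 cost=18
15. q=(25,7) nearest=11 d=6 new=(22,9) → add node 12 parent=11 cost=21
16. q=(5,16) nearest=3 d=7 new=(5,12) → blocked by [1,12]×[12,16], reject
17. q=(5,3) nearest=1 d=1 new=(5,3) → add node 13 parent=1 cost=4
18. q=(21,19) nearest=11 d=7 new=(21,15) → add node 14 parent=11 cost=21
19. q=(23,2) nearest=6 d=7 new=(19,6) → add node 15 parent=6 cost=18

Parent of node 15: 6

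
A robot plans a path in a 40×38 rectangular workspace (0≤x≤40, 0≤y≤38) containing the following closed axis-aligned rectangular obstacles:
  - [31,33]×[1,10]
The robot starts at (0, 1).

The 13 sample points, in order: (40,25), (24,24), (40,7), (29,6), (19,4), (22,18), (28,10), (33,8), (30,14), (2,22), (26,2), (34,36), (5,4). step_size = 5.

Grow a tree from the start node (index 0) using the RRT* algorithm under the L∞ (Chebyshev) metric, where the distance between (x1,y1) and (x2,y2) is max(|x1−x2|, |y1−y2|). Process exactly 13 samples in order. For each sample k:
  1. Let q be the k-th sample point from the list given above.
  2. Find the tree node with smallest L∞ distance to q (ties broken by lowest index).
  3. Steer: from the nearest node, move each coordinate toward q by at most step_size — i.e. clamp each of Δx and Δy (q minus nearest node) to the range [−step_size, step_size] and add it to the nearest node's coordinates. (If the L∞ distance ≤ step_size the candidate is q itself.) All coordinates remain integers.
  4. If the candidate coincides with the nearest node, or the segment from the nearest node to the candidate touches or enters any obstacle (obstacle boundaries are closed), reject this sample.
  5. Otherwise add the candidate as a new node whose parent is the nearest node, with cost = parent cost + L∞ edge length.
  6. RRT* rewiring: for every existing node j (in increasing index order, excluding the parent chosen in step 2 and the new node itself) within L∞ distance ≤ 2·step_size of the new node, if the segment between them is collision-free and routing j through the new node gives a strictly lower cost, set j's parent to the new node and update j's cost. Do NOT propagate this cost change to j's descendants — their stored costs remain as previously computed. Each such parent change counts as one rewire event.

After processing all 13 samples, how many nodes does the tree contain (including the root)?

Node count: 14

1. q=(40,25) nearest=0 d=40 new=(5,6) → add node 1 parent=0 cost=5
2. q=(24,24) nearest=1 d=19 new=(10,11) → add node 2 parent=1 cost=10
3. q=(40,7) nearest=2 d=30 new=(15,7) → add node 3 parent=2 cost=15
4. q=(29,6) nearest=3 d=14 new=(20,6) → add node 4 parent=3 cost=20
5. q=(19,4) nearest=4 d=2 new=(19,4) → add node 5 parent=4 cost=22
6. q=(22,18) nearest=3 d=11 new=(20,12) → add node 6 parent=3 cost=20
7. q=(28,10) nearest=4 d=8 new=(25,10) → add node 7 parent=4 cost=25
8. q=(33,8) nearest=7 d=8 new=(30,8) → add node 8 parent=7 cost=30
9. q=(30,14) nearest=7 d=5 new=(30,14) → add node 9 parent=7 cost=30
10. q=(2,22) nearest=2 d=11 new=(5,16) → add node 10 parent=2 cost=15
11. q=(26,2) nearest=4 d=6 new=(25,2) → add node 11 parent=4 cost=25
12. q=(34,36) nearest=9 d=22 new=(34,19) → add node 12 parent=9 cost=35
13. q=(5,4) nearest=1 d=2 new=(5,4) → add node 13 parent=1 cost=7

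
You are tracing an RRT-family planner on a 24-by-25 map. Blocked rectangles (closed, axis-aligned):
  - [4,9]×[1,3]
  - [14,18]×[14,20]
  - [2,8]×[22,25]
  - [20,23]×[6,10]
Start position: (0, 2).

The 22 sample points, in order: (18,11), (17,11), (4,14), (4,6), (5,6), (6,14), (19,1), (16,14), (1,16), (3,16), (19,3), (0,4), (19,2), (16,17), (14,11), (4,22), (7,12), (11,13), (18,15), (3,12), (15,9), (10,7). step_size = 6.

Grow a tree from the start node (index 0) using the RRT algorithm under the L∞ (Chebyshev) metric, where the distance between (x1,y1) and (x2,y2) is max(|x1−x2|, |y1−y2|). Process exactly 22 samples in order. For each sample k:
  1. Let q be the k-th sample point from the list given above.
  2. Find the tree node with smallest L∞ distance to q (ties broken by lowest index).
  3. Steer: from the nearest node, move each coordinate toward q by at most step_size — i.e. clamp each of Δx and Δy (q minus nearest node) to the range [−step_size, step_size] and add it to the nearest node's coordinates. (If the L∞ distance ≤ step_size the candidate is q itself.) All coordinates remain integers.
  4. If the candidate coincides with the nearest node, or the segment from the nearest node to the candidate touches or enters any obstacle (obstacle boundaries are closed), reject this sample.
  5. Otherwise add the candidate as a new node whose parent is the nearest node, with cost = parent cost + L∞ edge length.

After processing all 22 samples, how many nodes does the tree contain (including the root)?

1. q=(18,11) nearest=0 d=18 new=(6,8) → add node 1 parent=0 cost=6
2. q=(17,11) nearest=1 d=11 new=(12,11) → add node 2 parent=1 cost=12
3. q=(4,14) nearest=1 d=6 new=(4,14) → add node 3 parent=1 cost=12
4. q=(4,6) nearest=1 d=2 new=(4,6) → add node 4 parent=1 cost=8
5. q=(5,6) nearest=4 d=1 new=(5,6) → add node 5 parent=4 cost=9
6. q=(6,14) nearest=3 d=2 new=(6,14) → add node 6 parent=3 cost=14
7. q=(19,1) nearest=2 d=10 new=(18,5) → add node 7 parent=2 cost=18
8. q=(16,14) nearest=2 d=4 new=(16,14) → blocked by [14,18]×[14,20], reject
9. q=(1,16) nearest=3 d=3 new=(1,16) → add node 8 parent=3 cost=15
10. q=(3,16) nearest=3 d=2 new=(3,16) → add node 9 parent=3 cost=14
11. q=(19,3) nearest=7 d=2 new=(19,3) → add node 10 parent=7 cost=20
12. q=(0,4) nearest=0 d=2 new=(0,4) → add node 11 parent=0 cost=2
13. q=(19,2) nearest=10 d=1 new=(19,2) → add node 12 parent=10 cost=21
14. q=(16,17) nearest=2 d=6 new=(16,17) → blocked by [14,18]×[14,20], reject
15. q=(14,11) nearest=2 d=2 new=(14,11) → add node 13 parent=2 cost=14
16. q=(4,22) nearest=8 d=6 new=(4,22) → blocked by [2,8]×[22,25], reject
17. q=(7,12) nearest=6 d=2 new=(7,12) → add node 14 parent=6 cost=16
18. q=(11,13) nearest=2 d=2 new=(11,13) → add node 15 parent=2 cost=14
19. q=(18,15) nearest=13 d=4 new=(18,15) → blocked by [14,18]×[14,20], reject
20. q=(3,12) nearest=3 d=2 new=(3,12) → add node 16 parent=3 cost=14
21. q=(15,9) nearest=13 d=2 new=(15,9) → add node 17 parent=13 cost=16
22. q=(10,7) nearest=1 d=4 new=(10,7) → add node 18 parent=1 cost=10

Node count: 19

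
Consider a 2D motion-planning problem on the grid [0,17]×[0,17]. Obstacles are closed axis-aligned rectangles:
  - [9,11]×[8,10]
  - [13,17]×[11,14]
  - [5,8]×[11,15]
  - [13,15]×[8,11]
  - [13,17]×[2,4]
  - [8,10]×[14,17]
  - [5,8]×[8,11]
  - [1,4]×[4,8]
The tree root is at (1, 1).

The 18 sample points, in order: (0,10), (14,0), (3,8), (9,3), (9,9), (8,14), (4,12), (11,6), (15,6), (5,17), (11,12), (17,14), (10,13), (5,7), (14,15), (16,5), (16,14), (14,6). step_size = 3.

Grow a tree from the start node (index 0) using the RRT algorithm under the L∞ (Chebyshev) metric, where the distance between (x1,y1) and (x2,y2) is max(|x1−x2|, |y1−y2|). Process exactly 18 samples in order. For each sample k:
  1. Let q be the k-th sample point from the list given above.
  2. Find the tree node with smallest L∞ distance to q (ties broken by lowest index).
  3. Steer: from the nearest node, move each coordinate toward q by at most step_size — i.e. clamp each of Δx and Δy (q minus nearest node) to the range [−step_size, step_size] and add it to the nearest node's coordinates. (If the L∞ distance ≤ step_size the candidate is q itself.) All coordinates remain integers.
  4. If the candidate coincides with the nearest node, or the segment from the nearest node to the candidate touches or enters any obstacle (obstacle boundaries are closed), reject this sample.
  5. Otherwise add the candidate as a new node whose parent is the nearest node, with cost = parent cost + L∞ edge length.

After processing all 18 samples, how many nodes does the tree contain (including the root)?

1. q=(0,10) nearest=0 d=9 new=(0,4) → add node 1 parent=0 cost=3
2. q=(14,0) nearest=0 d=13 new=(4,0) → add node 2 parent=0 cost=3
3. q=(3,8) nearest=1 d=4 new=(3,7) → blocked by [1,4]×[4,8], reject
4. q=(9,3) nearest=2 d=5 new=(7,3) → add node 3 parent=2 cost=6
5. q=(9,9) nearest=3 d=6 new=(9,6) → add node 4 parent=3 cost=9
6. q=(8,14) nearest=4 d=8 new=(8,9) → blocked by [5,8]×[8,11], reject
7. q=(4,12) nearest=4 d=6 new=(6,9) → blocked by [5,8]×[8,11], reject
8. q=(11,6) nearest=4 d=2 new=(11,6) → add node 5 parent=4 cost=11
9. q=(15,6) nearest=5 d=4 new=(14,6) → add node 6 parent=5 cost=14
10. q=(5,17) nearest=4 d=11 new=(6,9) → blocked by [5,8]×[8,11], reject
11. q=(11,12) nearest=4 d=6 new=(11,9) → blocked by [9,11]×[8,10], reject
12. q=(17,14) nearest=4 d=8 new=(12,9) → blocked by [9,11]×[8,10], reject
13. q=(10,13) nearest=4 d=7 new=(10,9) → blocked by [9,11]×[8,10], reject
14. q=(5,7) nearest=3 d=4 new=(5,6) → add node 7 parent=3 cost=9
15. q=(14,15) nearest=4 d=9 new=(12,9) → blocked by [9,11]×[8,10], reject
16. q=(16,5) nearest=6 d=2 new=(16,5) → add node 8 parent=6 cost=16
17. q=(16,14) nearest=4 d=8 new=(12,9) → blocked by [9,11]×[8,10], reject
18. q=(14,6) nearest=6 d=0 → coincident, reject

Node count: 9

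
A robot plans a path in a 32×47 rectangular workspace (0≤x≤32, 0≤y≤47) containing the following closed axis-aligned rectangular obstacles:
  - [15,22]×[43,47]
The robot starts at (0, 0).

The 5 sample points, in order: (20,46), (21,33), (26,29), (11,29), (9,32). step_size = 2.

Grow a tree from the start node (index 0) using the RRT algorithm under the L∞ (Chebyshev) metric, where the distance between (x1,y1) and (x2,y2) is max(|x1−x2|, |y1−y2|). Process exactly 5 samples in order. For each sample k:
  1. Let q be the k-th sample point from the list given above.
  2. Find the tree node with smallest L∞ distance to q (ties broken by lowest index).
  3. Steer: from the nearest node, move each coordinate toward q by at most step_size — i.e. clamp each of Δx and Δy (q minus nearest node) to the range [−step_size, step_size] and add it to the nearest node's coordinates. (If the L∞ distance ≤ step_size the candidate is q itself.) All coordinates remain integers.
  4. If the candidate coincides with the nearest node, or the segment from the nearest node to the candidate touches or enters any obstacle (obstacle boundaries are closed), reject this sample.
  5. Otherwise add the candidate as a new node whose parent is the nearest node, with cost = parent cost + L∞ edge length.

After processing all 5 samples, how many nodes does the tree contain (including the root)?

1. q=(20,46) nearest=0 d=46 new=(2,2) → add node 1 parent=0 cost=2
2. q=(21,33) nearest=1 d=31 new=(4,4) → add node 2 parent=1 cost=4
3. q=(26,29) nearest=2 d=25 new=(6,6) → add node 3 parent=2 cost=6
4. q=(11,29) nearest=3 d=23 new=(8,8) → add node 4 parent=3 cost=8
5. q=(9,32) nearest=4 d=24 new=(9,10) → add node 5 parent=4 cost=10

Node count: 6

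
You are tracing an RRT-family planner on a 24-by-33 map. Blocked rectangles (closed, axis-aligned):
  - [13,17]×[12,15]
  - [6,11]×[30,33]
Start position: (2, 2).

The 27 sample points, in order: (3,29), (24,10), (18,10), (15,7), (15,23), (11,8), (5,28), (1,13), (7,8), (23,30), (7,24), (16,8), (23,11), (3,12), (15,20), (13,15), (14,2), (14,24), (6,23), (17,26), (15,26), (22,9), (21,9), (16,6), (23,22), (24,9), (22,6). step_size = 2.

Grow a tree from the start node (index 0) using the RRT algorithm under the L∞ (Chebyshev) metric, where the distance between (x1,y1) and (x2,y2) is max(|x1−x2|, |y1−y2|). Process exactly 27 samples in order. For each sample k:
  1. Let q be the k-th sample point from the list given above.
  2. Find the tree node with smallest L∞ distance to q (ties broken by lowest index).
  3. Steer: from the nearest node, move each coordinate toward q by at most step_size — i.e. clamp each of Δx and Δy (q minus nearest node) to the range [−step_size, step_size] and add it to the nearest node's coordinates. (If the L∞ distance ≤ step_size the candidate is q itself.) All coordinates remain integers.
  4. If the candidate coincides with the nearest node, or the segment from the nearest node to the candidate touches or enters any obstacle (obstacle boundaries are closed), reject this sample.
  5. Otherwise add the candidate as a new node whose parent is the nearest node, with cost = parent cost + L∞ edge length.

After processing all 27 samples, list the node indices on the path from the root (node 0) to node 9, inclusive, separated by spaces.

1. q=(3,29) nearest=0 d=27 new=(3,4) → add node 1 parent=0 cost=2
2. q=(24,10) nearest=1 d=21 new=(5,6) → add node 2 parent=1 cost=4
3. q=(18,10) nearest=2 d=13 new=(7,8) → add node 3 parent=2 cost=6
4. q=(15,7) nearest=3 d=8 new=(9,7) → add node 4 parent=3 cost=8
5. q=(15,23) nearest=3 d=15 new=(9,10) → add node 5 parent=3 cost=8
6. q=(11,8) nearest=4 d=2 new=(11,8) → add node 6 parent=4 cost=10
7. q=(5,28) nearest=5 d=18 new=(7,12) → add node 7 parent=5 cost=10
8. q=(1,13) nearest=3 d=6 new=(5,10) → add node 8 parent=3 cost=8
9. q=(7,8) nearest=3 d=0 → coincident, reject
10. q=(23,30) nearest=7 d=18 new=(9,14) → add node 9 parent=7 cost=12
11. q=(7,24) nearest=9 d=10 new=(7,16) → add node 10 parent=9 cost=14
12. q=(16,8) nearest=6 d=5 new=(13,8) → add node 11 parent=6 cost=12
13. q=(23,11) nearest=11 d=10 new=(15,10) → add node 12 parent=11 cost=14
14. q=(3,12) nearest=8 d=2 new=(3,12) → add node 13 parent=8 cost=10
15. q=(15,20) nearest=9 d=6 new=(11,16) → add node 14 parent=9 cost=14
16. q=(13,15) nearest=14 d=2 new=(13,15) → blocked by [13,17]×[12,15], reject
17. q=(14,2) nearest=4 d=5 new=(11,5) → add node 15 parent=4 cost=10
18. q=(14,24) nearest=10 d=8 new=(9,18) → add node 16 parent=10 cost=16
19. q=(6,23) nearest=16 d=5 new=(7,20) → add node 17 parent=16 cost=18
20. q=(17,26) nearest=16 d=8 new=(11,20) → add node 18 parent=16 cost=18
21. q=(15,26) nearest=18 d=6 new=(13,22) → add node 19 parent=18 cost=20
22. q=(22,9) nearest=12 d=7 new=(17,9) → add node 20 parent=12 cost=16
23. q=(21,9) nearest=20 d=4 new=(19,9) → add node 21 parent=20 cost=18
24. q=(16,6) nearest=11 d=3 new=(15,6) → add node 22 parent=11 cost=14
25. q=(23,22) nearest=19 d=10 new=(15,22) → add node 23 parent=19 cost=22
26. q=(24,9) nearest=21 d=5 new=(21,9) → add node 24 parent=21 cost=20
27. q=(22,6) nearest=21 d=3 new=(21,7) → add node 25 parent=21 cost=20

Path: 0 1 2 3 5 7 9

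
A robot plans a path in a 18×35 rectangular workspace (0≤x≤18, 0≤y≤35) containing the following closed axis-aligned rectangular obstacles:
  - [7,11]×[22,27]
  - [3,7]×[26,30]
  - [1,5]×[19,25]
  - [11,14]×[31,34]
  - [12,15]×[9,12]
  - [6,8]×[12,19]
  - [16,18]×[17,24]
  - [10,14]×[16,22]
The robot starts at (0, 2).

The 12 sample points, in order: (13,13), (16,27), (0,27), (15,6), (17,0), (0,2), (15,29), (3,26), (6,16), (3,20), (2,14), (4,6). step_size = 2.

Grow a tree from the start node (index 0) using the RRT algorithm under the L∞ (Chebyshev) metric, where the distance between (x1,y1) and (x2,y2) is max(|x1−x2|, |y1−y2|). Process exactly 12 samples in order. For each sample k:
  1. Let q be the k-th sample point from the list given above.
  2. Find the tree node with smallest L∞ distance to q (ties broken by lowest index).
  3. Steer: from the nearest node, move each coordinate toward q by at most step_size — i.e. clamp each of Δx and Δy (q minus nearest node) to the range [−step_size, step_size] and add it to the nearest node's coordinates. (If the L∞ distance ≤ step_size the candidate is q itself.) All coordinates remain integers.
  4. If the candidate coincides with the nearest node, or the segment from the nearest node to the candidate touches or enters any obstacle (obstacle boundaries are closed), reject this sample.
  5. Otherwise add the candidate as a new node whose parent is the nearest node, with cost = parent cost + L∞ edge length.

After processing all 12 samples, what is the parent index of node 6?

1. q=(13,13) nearest=0 d=13 new=(2,4) → add node 1 parent=0 cost=2
2. q=(16,27) nearest=1 d=23 new=(4,6) → add node 2 parent=1 cost=4
3. q=(0,27) nearest=2 d=21 new=(2,8) → add node 3 parent=2 cost=6
4. q=(15,6) nearest=2 d=11 new=(6,6) → add node 4 parent=2 cost=6
5. q=(17,0) nearest=4 d=11 new=(8,4) → add node 5 parent=4 cost=8
6. q=(0,2) nearest=0 d=0 → coincident, reject
7. q=(15,29) nearest=3 d=21 new=(4,10) → add node 6 parent=3 cost=8
8. q=(3,26) nearest=6 d=16 new=(3,12) → add node 7 parent=6 cost=10
9. q=(6,16) nearest=7 d=4 new=(5,14) → add node 8 parent=7 cost=12
10. q=(3,20) nearest=8 d=6 new=(3,16) → add node 9 parent=8 cost=14
11. q=(2,14) nearest=7 d=2 new=(2,14) → add node 10 parent=7 cost=12
12. q=(4,6) nearest=2 d=0 → coincident, reject

Parent of node 6: 3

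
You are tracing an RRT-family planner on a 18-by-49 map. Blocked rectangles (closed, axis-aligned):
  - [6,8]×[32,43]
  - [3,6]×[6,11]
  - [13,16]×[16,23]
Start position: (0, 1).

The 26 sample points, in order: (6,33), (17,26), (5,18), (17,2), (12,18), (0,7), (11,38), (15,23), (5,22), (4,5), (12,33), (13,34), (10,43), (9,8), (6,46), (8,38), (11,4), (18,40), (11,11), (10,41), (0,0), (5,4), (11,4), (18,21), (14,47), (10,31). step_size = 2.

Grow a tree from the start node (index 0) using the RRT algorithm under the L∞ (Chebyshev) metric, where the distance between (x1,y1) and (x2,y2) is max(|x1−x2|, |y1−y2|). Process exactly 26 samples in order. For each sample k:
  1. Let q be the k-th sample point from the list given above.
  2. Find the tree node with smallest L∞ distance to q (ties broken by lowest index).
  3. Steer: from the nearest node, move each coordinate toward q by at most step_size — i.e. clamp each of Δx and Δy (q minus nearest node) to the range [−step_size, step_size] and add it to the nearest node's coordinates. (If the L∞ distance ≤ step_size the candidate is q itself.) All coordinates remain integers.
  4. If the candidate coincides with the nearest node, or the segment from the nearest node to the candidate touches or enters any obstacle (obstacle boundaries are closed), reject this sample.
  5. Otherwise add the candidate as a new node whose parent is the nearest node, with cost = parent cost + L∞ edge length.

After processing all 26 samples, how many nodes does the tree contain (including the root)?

Node count: 9

1. q=(6,33) nearest=0 d=32 new=(2,3) → add node 1 parent=0 cost=2
2. q=(17,26) nearest=1 d=23 new=(4,5) → add node 2 parent=1 cost=4
3. q=(5,18) nearest=2 d=13 new=(5,7) → blocked by [3,6]×[6,11], reject
4. q=(17,2) nearest=2 d=13 new=(6,3) → add node 3 parent=2 cost=6
5. q=(12,18) nearest=2 d=13 new=(6,7) → blocked by [3,6]×[6,11], reject
6. q=(0,7) nearest=1 d=4 new=(0,5) → add node 4 parent=1 cost=4
7. q=(11,38) nearest=2 d=33 new=(6,7) → blocked by [3,6]×[6,11], reject
8. q=(15,23) nearest=2 d=18 new=(6,7) → blocked by [3,6]×[6,11], reject
9. q=(5,22) nearest=2 d=17 new=(5,7) → blocked by [3,6]×[6,11], reject
10. q=(4,5) nearest=2 d=0 → coincident, reject
11. q=(12,33) nearest=2 d=28 new=(6,7) → blocked by [3,6]×[6,11], reject
12. q=(13,34) nearest=2 d=29 new=(6,7) → blocked by [3,6]×[6,11], reject
13. q=(10,43) nearest=2 d=38 new=(6,7) → blocked by [3,6]×[6,11], reject
14. q=(9,8) nearest=2 d=5 new=(6,7) → blocked by [3,6]×[6,11], reject
15. q=(6,46) nearest=2 d=41 new=(6,7) → blocked by [3,6]×[6,11], reject
16. q=(8,38) nearest=2 d=33 new=(6,7) → blocked by [3,6]×[6,11], reject
17. q=(11,4) nearest=3 d=5 new=(8,4) → add node 5 parent=3 cost=8
18. q=(18,40) nearest=2 d=35 new=(6,7) → blocked by [3,6]×[6,11], reject
19. q=(11,11) nearest=2 d=7 new=(6,7) → blocked by [3,6]×[6,11], reject
20. q=(10,41) nearest=2 d=36 new=(6,7) → blocked by [3,6]×[6,11], reject
21. q=(0,0) nearest=0 d=1 new=(0,0) → add node 6 parent=0 cost=1
22. q=(5,4) nearest=2 d=1 new=(5,4) → add node 7 parent=2 cost=5
23. q=(11,4) nearest=5 d=3 new=(10,4) → add node 8 parent=5 cost=10
24. q=(18,21) nearest=2 d=16 new=(6,7) → blocked by [3,6]×[6,11], reject
25. q=(14,47) nearest=2 d=42 new=(6,7) → blocked by [3,6]×[6,11], reject
26. q=(10,31) nearest=2 d=26 new=(6,7) → blocked by [3,6]×[6,11], reject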